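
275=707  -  432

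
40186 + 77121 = 117307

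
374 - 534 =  - 160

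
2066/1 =2066 = 2066.00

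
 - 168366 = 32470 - 200836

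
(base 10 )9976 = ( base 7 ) 41041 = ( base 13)4705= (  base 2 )10011011111000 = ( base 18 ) 1ce4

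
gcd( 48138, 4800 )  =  6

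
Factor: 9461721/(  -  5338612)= -2^(  -  2)  *3^1 *17^( - 1 ) * 78509^(-1)  *  3153907^1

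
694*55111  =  38247034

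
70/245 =2/7 =0.29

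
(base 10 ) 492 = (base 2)111101100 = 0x1ec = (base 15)22c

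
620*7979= 4946980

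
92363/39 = 92363/39 = 2368.28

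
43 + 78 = 121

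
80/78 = 40/39 = 1.03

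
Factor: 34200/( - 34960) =-45/46 = - 2^( - 1)*3^2*5^1*23^( - 1)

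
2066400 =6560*315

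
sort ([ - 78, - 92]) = [ - 92,  -  78 ]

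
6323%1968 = 419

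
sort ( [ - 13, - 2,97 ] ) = [ - 13, - 2, 97]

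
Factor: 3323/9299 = 17^( - 1)*547^( - 1)*3323^1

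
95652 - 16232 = 79420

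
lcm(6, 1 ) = 6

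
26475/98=270 + 15/98 = 270.15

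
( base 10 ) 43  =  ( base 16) 2B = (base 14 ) 31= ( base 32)1B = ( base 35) 18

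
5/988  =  5/988 =0.01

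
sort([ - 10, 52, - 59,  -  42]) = [ - 59 , - 42, - 10, 52 ] 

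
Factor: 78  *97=7566 = 2^1*3^1*13^1 * 97^1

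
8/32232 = 1/4029 = 0.00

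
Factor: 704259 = 3^2*17^1 *4603^1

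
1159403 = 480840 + 678563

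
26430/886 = 13215/443 = 29.83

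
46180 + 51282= 97462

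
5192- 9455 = -4263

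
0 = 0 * 3286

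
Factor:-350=-2^1*5^2 * 7^1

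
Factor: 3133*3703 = 7^1*13^1*23^2*241^1 = 11601499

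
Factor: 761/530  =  2^(-1 )*5^ ( - 1 )*  53^( - 1 )*761^1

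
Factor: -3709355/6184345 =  - 741871/1236869 = - 13^1*17^(-1 )*31^ (  -  1)*149^1*383^1* 2347^( - 1)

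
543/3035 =543/3035 = 0.18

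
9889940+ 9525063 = 19415003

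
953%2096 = 953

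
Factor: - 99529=-99529^1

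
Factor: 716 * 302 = 216232=2^3 * 151^1*179^1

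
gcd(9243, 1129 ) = 1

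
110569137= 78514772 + 32054365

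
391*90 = 35190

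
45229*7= 316603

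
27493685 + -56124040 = -28630355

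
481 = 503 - 22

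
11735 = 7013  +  4722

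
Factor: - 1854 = -2^1*3^2*103^1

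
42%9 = 6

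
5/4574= 5/4574=0.00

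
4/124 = 1/31 = 0.03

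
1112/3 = 370 + 2/3 =370.67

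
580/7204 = 145/1801 =0.08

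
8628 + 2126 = 10754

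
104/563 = 104/563 = 0.18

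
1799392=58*31024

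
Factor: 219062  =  2^1*17^2*379^1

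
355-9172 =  - 8817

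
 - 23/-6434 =23/6434  =  0.00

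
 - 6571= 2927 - 9498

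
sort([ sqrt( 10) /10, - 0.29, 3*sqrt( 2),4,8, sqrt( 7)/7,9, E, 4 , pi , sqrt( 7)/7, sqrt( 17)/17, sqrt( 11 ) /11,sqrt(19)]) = [ - 0.29, sqrt( 17)/17, sqrt( 11 ) /11 , sqrt (10)/10, sqrt( 7)/7, sqrt( 7) /7, E, pi,4, 4,3*sqrt(2), sqrt( 19), 8, 9]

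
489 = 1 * 489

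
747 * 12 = 8964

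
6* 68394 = 410364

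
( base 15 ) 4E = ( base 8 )112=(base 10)74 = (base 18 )42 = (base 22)38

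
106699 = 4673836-4567137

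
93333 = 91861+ 1472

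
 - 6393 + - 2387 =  - 8780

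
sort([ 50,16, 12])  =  [12 , 16, 50 ]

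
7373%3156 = 1061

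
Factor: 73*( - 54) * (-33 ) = 130086 = 2^1*3^4 * 11^1*73^1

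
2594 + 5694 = 8288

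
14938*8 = 119504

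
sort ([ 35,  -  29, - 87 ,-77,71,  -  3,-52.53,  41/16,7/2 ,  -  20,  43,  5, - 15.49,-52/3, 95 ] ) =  [-87,  -  77 , - 52.53, - 29, - 20,  -  52/3, - 15.49,  -  3, 41/16,7/2 , 5, 35,43, 71 , 95] 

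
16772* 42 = 704424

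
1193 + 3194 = 4387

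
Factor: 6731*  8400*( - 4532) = -256241092800 = - 2^6*3^1*5^2*7^1*11^1 *53^1*103^1 *127^1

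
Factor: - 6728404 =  - 2^2 * 1682101^1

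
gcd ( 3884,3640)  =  4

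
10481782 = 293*35774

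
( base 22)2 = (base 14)2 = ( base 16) 2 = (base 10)2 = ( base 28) 2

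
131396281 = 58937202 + 72459079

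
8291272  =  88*94219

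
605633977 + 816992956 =1422626933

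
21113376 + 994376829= 1015490205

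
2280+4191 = 6471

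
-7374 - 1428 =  -8802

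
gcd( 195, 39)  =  39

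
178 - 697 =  -519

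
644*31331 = 20177164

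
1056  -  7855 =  - 6799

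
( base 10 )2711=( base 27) 3jb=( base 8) 5227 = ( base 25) 48B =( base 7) 10622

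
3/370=3/370 =0.01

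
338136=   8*42267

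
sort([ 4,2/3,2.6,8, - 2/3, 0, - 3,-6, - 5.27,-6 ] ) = [ - 6 , - 6, - 5.27, - 3, - 2/3,0,  2/3,2.6,4,8 ] 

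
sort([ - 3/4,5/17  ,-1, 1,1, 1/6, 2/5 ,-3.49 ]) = [ - 3.49, - 1, -3/4,  1/6,5/17,2/5,1, 1 ] 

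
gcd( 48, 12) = 12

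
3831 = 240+3591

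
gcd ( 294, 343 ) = 49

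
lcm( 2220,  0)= 0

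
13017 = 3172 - -9845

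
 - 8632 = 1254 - 9886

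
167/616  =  167/616 = 0.27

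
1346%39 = 20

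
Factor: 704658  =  2^1*3^1*117443^1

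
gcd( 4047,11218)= 71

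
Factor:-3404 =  - 2^2*23^1*37^1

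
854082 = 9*94898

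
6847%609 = 148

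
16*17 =272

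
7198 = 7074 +124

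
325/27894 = 325/27894= 0.01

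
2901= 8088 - 5187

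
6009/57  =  2003/19 =105.42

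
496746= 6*82791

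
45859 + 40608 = 86467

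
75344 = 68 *1108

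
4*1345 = 5380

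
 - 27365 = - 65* 421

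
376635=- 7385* ( - 51 ) 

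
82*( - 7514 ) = - 616148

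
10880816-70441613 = - 59560797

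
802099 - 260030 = 542069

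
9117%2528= 1533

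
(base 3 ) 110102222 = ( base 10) 9071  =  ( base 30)a2b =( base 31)9dj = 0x236F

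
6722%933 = 191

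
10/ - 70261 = -10/70261 = -0.00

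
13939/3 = 13939/3 = 4646.33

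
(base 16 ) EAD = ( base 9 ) 5134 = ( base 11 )2906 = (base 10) 3757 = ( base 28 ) 4m5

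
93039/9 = 31013/3=10337.67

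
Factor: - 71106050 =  - 2^1*5^2 * 103^1*13807^1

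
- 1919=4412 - 6331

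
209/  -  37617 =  - 1+ 37408/37617  =  - 0.01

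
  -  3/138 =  - 1 + 45/46 = - 0.02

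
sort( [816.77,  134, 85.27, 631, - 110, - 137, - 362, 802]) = [-362 , - 137,-110, 85.27,134,  631, 802,816.77 ] 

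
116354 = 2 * 58177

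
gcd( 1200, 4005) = 15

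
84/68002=42/34001 = 0.00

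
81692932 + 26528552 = 108221484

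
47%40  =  7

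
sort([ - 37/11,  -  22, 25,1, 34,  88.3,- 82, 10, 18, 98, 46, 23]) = [ - 82, - 22, - 37/11, 1,10, 18, 23 , 25 , 34,46, 88.3, 98]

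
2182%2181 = 1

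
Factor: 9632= 2^5*7^1*43^1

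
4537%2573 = 1964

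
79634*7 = 557438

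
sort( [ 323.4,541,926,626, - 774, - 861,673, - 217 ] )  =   [ - 861,- 774 ,- 217,323.4, 541, 626,673,926]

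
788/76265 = 788/76265=0.01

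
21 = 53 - 32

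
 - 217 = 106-323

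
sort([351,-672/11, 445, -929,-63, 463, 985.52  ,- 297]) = [ - 929, - 297, -63, - 672/11, 351, 445,463,985.52]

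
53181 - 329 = 52852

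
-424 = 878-1302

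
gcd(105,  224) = 7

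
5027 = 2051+2976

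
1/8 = 1/8=0.12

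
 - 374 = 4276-4650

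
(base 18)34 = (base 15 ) 3D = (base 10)58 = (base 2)111010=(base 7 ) 112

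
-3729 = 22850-26579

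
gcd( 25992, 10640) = 152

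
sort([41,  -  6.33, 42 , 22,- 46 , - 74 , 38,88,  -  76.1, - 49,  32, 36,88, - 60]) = [ - 76.1, - 74, - 60, - 49, - 46, - 6.33 , 22,32, 36,  38,41,  42 , 88, 88]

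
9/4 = 2 + 1/4 = 2.25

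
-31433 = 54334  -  85767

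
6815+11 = 6826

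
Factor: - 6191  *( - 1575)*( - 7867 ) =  - 76709740275 = - 3^2* 5^2*7^1*41^1*151^1*7867^1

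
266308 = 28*9511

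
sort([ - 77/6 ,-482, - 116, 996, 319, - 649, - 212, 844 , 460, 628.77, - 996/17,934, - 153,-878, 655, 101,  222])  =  [-878, - 649, - 482, - 212, - 153,-116, - 996/17, - 77/6, 101, 222, 319, 460, 628.77, 655,844,934  ,  996]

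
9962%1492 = 1010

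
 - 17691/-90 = 196 + 17/30 = 196.57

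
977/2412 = 977/2412=0.41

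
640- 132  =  508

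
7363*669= 4925847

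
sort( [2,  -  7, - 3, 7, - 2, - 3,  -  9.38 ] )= [-9.38, - 7, - 3, - 3 ,-2 , 2, 7]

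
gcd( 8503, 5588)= 11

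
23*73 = 1679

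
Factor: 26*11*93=2^1*3^1*11^1  *  13^1*31^1 = 26598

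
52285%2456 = 709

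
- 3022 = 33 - 3055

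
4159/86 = 4159/86 = 48.36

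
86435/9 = 9603+8/9  =  9603.89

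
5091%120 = 51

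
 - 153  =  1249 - 1402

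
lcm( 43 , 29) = 1247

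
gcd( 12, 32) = 4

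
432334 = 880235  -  447901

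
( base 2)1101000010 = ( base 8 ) 1502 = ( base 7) 2301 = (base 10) 834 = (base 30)ro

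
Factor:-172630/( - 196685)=2^1*61^1*139^(- 1) = 122/139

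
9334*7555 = 70518370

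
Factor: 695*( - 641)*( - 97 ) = 5^1*97^1*139^1*641^1 =43213015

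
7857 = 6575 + 1282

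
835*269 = 224615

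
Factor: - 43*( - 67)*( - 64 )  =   - 184384 =- 2^6*43^1*67^1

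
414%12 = 6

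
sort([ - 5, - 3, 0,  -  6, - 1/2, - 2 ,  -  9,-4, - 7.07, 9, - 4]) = [ - 9, - 7.07,-6, - 5, - 4, - 4,  -  3,  -  2 ,-1/2,0,9 ]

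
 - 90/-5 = 18+0/1 = 18.00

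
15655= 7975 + 7680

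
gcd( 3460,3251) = 1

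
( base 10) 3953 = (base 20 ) 9hd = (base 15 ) 1288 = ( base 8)7561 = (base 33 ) 3KQ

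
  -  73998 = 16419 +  - 90417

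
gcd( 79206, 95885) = 1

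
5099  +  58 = 5157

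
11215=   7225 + 3990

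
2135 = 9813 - 7678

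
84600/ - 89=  - 84600/89 = -  950.56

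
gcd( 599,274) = 1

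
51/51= 1 = 1.00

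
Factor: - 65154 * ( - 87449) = 5697652146 = 2^1*3^1*157^1 * 557^1*10859^1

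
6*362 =2172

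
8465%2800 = 65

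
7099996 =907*7828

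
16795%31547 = 16795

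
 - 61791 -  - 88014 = 26223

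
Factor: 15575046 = 2^1 * 3^1*151^1*17191^1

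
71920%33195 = 5530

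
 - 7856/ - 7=7856/7 = 1122.29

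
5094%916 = 514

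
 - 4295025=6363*( - 675 )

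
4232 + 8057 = 12289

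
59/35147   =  59/35147 = 0.00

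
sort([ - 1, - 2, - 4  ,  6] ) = [ - 4, - 2, - 1 , 6 ]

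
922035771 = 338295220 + 583740551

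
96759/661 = 96759/661 = 146.38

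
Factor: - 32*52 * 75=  - 2^7  *  3^1*5^2*13^1 = -  124800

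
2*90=180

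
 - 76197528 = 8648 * ( - 8811 ) 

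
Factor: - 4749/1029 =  - 1583/343 = - 7^(-3)*1583^1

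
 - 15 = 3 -18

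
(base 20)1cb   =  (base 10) 651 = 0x28B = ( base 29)MD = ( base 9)803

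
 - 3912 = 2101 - 6013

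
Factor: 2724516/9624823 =2^2 * 3^5*13^( - 1 )*2803^1*740371^( - 1)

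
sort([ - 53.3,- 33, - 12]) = [ - 53.3, - 33,-12] 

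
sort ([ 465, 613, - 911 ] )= [-911 , 465 , 613]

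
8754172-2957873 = 5796299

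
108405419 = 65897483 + 42507936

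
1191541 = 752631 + 438910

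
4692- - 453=5145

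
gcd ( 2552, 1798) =58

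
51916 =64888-12972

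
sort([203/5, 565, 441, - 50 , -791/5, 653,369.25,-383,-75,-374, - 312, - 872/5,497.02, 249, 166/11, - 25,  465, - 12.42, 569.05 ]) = [  -  383,  -  374,-312,-872/5,  -  791/5 , - 75, - 50, - 25,-12.42, 166/11 , 203/5, 249, 369.25, 441, 465, 497.02, 565, 569.05,653]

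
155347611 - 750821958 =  - 595474347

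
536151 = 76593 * 7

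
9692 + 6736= 16428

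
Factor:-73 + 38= - 35 = - 5^1 * 7^1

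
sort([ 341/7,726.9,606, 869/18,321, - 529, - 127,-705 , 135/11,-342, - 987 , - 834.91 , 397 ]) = [ - 987,-834.91, -705,  -  529 ,- 342,-127,135/11, 869/18, 341/7,321,397,606,726.9] 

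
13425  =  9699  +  3726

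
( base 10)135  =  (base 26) 55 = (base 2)10000111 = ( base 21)69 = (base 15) 90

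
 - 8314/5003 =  - 2 + 1692/5003 = -1.66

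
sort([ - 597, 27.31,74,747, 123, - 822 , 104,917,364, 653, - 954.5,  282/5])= [ - 954.5, - 822 ,- 597,27.31,282/5 , 74,104,  123  ,  364, 653,747, 917]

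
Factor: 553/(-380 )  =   - 2^( - 2 ) * 5^( - 1)*7^1*19^( - 1 )*79^1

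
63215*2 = 126430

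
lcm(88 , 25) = 2200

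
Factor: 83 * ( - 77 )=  - 7^1*11^1 * 83^1 = - 6391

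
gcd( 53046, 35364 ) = 17682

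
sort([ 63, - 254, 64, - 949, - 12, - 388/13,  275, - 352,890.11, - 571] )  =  [ - 949, - 571, - 352,-254, - 388/13,- 12, 63,64  ,  275,890.11]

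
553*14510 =8024030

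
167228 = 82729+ 84499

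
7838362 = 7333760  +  504602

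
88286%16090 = 7836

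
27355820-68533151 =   -  41177331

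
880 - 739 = 141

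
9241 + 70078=79319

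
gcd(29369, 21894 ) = 1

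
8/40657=8/40657 = 0.00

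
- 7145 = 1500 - 8645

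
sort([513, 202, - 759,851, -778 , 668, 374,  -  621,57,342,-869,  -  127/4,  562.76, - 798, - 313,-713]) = [ - 869, - 798,  -  778,-759, - 713,  -  621,-313, - 127/4, 57, 202,  342,  374, 513, 562.76,668, 851 ] 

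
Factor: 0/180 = 0^1 = 0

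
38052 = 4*9513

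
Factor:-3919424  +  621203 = -3^2*17^1*21557^1 = -3298221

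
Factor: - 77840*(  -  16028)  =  1247619520= 2^6 *5^1*7^1*139^1*4007^1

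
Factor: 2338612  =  2^2 * 131^1*4463^1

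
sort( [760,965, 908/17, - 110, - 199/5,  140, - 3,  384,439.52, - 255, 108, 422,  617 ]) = [ - 255, - 110, - 199/5,  -  3, 908/17, 108 , 140,384, 422 , 439.52,617,760,965] 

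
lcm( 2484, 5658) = 101844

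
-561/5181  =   - 17/157 = -  0.11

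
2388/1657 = 2388/1657 = 1.44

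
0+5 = 5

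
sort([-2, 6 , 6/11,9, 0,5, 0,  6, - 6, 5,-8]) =[ - 8, - 6, - 2,  0, 0,6/11,  5,5,6, 6, 9 ]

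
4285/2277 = 1 + 2008/2277 = 1.88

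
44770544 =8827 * 5072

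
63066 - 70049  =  -6983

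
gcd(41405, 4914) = 91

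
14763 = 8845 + 5918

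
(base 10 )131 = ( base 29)4f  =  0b10000011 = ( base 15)8b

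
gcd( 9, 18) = 9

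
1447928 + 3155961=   4603889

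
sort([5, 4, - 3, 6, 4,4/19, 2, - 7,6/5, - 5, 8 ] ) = [ - 7, - 5, - 3, 4/19,  6/5, 2,4, 4,5,  6, 8]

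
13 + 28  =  41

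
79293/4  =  19823 + 1/4 = 19823.25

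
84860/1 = 84860 = 84860.00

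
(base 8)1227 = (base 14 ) 355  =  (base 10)663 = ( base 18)20F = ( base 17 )250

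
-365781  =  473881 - 839662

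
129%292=129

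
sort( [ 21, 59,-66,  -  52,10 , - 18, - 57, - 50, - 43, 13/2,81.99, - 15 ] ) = [ - 66, - 57 ,-52, - 50,-43, - 18,  -  15, 13/2,  10, 21,59, 81.99]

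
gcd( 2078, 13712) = 2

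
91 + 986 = 1077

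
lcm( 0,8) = 0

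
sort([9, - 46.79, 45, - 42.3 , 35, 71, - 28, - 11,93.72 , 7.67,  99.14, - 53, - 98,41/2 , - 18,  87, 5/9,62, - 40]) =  [ - 98, - 53, - 46.79,  -  42.3, - 40 , - 28,-18, - 11,5/9,7.67, 9,41/2 , 35, 45,62,71 , 87, 93.72,99.14] 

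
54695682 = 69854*783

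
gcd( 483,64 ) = 1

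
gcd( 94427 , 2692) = 1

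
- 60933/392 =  - 156 + 219/392 = - 155.44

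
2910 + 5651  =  8561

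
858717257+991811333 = 1850528590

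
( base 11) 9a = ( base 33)3A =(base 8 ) 155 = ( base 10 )109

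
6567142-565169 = 6001973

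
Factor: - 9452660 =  - 2^2 *5^1*7^1*251^1* 269^1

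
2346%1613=733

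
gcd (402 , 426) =6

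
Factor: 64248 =2^3*3^1 * 2677^1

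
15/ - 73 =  - 1 + 58/73 = - 0.21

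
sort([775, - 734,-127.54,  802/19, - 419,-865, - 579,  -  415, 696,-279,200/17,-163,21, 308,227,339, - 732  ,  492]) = [ - 865, - 734, - 732 , - 579, - 419 , - 415, - 279, - 163, - 127.54,200/17, 21, 802/19, 227,308, 339,  492, 696, 775] 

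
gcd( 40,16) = 8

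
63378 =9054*7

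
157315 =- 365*( - 431 )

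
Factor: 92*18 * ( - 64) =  - 105984 = - 2^9*3^2*23^1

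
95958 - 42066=53892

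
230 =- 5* ( - 46 ) 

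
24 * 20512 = 492288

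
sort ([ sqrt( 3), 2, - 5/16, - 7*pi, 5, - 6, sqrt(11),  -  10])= [ - 7*pi, - 10, -6,-5/16,sqrt( 3 ) , 2,sqrt ( 11), 5] 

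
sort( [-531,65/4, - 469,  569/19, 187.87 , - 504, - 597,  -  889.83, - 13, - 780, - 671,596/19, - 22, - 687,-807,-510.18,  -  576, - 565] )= [ - 889.83, - 807, - 780, - 687, - 671, - 597 , - 576, - 565, - 531, - 510.18,-504, - 469, - 22, - 13, 65/4,569/19,596/19,187.87]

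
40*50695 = 2027800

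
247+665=912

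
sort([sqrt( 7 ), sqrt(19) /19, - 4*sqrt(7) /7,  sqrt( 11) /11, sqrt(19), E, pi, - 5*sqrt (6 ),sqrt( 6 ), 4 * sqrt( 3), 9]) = [ - 5 * sqrt( 6), - 4*sqrt( 7) /7, sqrt( 19)/19, sqrt( 11)/11, sqrt( 6 ), sqrt(  7), E, pi, sqrt (19),4*sqrt(3),9]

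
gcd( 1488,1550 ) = 62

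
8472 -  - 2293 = 10765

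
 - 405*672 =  - 272160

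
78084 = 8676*9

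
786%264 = 258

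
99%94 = 5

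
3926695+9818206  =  13744901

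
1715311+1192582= 2907893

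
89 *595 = 52955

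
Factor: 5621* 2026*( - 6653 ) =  - 75765335338= - 2^1*7^1*11^1*73^1 * 1013^1*6653^1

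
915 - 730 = 185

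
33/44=3/4 = 0.75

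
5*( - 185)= - 925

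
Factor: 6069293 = 71^1*73^1* 1171^1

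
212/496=53/124 = 0.43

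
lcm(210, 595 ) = 3570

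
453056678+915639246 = 1368695924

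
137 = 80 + 57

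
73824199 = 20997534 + 52826665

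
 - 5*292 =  - 1460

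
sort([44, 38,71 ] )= [ 38,44,71] 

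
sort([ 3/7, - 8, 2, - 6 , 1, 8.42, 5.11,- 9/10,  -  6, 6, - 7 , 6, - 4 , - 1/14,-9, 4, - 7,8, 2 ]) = [ - 9 , - 8 ,- 7,-7, - 6, - 6, - 4,  -  9/10, - 1/14,3/7, 1 , 2,2, 4,5.11, 6, 6 , 8 , 8.42] 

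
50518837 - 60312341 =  - 9793504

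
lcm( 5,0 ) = 0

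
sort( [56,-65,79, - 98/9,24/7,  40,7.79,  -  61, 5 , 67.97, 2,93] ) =[ - 65, - 61, - 98/9,2, 24/7,5,7.79,40, 56,  67.97,79,  93]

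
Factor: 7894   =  2^1*3947^1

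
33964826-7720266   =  26244560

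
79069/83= 79069/83 = 952.64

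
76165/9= 8462+7/9 = 8462.78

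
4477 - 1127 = 3350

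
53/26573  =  53/26573 = 0.00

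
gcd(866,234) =2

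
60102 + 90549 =150651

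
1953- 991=962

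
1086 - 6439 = - 5353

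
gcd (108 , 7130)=2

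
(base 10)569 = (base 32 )hp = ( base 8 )1071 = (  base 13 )34a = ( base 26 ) ln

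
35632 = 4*8908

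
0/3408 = 0 = 0.00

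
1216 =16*76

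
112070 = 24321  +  87749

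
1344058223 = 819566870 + 524491353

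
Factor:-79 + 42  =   - 37^1 = - 37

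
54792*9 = 493128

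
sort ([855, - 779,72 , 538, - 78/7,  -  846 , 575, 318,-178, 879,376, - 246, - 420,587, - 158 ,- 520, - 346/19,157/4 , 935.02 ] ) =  [-846,-779,  -  520 , - 420, - 246, - 178,- 158, - 346/19, - 78/7,157/4,  72, 318, 376, 538 , 575,587, 855, 879,935.02] 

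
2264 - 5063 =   -  2799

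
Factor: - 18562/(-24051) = 2^1*3^(-1)*8017^( - 1)*9281^1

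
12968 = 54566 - 41598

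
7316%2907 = 1502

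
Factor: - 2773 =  -47^1*59^1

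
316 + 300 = 616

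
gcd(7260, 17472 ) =12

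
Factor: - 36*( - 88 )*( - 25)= - 2^5* 3^2*5^2*11^1= -79200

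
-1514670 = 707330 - 2222000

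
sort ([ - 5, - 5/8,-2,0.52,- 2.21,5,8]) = [-5,-2.21, - 2,-5/8,0.52 , 5, 8]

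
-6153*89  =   - 547617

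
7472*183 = 1367376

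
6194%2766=662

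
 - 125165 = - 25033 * 5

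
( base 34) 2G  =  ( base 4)1110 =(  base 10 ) 84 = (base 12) 70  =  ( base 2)1010100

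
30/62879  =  30/62879 = 0.00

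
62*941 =58342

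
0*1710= 0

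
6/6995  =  6/6995= 0.00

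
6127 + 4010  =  10137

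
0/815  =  0 = 0.00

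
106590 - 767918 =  - 661328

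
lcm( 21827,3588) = 261924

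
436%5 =1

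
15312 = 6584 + 8728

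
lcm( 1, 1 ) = 1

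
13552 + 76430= 89982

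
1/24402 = 1/24402 = 0.00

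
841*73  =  61393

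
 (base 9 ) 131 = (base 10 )109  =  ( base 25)49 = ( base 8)155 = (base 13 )85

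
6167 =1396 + 4771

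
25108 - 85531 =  - 60423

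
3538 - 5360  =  -1822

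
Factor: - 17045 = - 5^1*7^1*487^1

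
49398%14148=6954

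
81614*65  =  5304910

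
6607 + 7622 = 14229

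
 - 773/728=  - 773/728 = - 1.06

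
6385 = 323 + 6062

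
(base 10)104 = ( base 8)150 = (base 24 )48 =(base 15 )6E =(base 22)4g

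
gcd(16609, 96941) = 1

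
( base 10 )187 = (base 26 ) 75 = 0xBB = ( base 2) 10111011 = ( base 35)5C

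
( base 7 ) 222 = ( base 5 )424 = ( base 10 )114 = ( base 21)59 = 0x72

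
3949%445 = 389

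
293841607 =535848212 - 242006605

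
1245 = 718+527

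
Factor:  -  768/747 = - 2^8*3^(  -  1 )*83^( - 1 )= -256/249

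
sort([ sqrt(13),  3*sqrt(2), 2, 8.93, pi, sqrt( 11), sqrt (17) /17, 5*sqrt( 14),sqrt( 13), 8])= [ sqrt(17)/17,2, pi, sqrt(11), sqrt( 13), sqrt(13 ),  3*sqrt( 2 ), 8,8.93, 5*sqrt( 14 )] 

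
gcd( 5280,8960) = 160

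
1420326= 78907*18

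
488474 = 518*943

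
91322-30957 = 60365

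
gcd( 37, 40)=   1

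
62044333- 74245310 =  - 12200977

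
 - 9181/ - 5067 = 1 + 4114/5067= 1.81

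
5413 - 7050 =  - 1637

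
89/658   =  89/658 = 0.14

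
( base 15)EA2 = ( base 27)4E8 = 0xce6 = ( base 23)65D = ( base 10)3302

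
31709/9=31709/9= 3523.22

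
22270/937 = 23 + 719/937 =23.77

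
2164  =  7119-4955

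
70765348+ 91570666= 162336014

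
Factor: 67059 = 3^2*7451^1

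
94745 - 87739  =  7006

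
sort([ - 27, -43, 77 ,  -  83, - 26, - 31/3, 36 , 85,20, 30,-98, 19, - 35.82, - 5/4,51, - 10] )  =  [-98 , -83,-43, -35.82, - 27, - 26 ,- 31/3, -10,  -  5/4, 19,  20,  30,  36,  51, 77,85]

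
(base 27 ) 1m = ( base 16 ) 31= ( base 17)2f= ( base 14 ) 37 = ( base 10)49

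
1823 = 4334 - 2511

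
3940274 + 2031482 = 5971756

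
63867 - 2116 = 61751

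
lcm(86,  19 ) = 1634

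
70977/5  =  14195 + 2/5 = 14195.40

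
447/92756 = 447/92756 = 0.00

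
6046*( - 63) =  - 380898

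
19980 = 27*740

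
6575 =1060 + 5515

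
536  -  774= - 238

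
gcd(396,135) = 9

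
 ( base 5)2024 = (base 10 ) 264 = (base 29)93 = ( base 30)8O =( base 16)108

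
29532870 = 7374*4005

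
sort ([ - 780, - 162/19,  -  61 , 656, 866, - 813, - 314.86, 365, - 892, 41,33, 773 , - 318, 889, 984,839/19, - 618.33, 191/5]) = [ - 892, - 813, - 780, - 618.33 , - 318,-314.86,- 61, - 162/19, 33,  191/5, 41,  839/19, 365, 656,773,866, 889, 984]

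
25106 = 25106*1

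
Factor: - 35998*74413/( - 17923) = 2^1*41^1*439^1 * 17923^( - 1)*74413^1 = 2678719174/17923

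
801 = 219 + 582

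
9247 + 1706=10953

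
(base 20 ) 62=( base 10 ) 122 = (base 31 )3T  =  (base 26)4i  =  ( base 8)172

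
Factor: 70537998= 2^1*3^1*17^1*131^1 * 5279^1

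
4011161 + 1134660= 5145821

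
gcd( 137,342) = 1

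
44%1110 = 44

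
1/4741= 1/4741 = 0.00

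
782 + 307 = 1089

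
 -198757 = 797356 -996113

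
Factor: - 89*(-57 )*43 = 3^1*19^1*43^1*89^1 = 218139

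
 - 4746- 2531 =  - 7277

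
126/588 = 3/14 = 0.21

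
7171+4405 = 11576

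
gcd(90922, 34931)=13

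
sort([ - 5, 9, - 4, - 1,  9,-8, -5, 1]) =[ -8, - 5, -5,  -  4, - 1,1,9,9 ]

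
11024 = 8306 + 2718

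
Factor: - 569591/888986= - 2^ (-1 )*7^ ( - 1)*11^1*53^1*977^1* 63499^( - 1) 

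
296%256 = 40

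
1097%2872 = 1097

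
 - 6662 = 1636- 8298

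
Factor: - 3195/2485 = - 3^2*7^(-1)=-  9/7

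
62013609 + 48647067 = 110660676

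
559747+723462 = 1283209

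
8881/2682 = 3 + 835/2682 =3.31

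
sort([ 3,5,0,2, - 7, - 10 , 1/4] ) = [ - 10, -7,0 , 1/4,  2 , 3,5] 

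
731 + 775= 1506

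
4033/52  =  4033/52 = 77.56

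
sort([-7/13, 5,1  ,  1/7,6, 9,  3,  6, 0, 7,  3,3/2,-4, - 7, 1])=[-7,  -  4, - 7/13,  0 , 1/7, 1,1, 3/2,  3,3, 5, 6,6,  7 , 9]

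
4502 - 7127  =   - 2625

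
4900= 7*700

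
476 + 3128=3604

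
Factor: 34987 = 59^1*593^1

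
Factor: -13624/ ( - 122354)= 2^2*13^1*467^( - 1) = 52/467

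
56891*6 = 341346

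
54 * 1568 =84672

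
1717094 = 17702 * 97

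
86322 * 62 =5351964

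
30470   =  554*55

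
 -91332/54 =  - 1692 + 2/3 = - 1691.33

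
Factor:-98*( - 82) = 2^2*7^2*41^1 = 8036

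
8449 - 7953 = 496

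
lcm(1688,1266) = 5064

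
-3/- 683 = 3/683=0.00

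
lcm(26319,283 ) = 26319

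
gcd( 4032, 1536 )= 192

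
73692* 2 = 147384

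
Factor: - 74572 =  - 2^2*103^1 * 181^1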